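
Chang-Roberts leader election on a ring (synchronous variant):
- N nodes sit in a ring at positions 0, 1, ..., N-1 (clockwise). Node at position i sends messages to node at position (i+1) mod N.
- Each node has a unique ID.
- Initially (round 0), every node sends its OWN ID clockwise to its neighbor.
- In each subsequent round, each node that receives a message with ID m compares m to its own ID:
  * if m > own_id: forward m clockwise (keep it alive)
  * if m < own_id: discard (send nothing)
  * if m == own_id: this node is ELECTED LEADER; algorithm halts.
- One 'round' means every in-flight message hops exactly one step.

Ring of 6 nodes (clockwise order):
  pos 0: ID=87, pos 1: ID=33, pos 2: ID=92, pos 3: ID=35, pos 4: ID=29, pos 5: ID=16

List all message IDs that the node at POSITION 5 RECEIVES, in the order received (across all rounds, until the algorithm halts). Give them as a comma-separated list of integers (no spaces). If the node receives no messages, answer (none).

Answer: 29,35,92

Derivation:
Round 1: pos1(id33) recv 87: fwd; pos2(id92) recv 33: drop; pos3(id35) recv 92: fwd; pos4(id29) recv 35: fwd; pos5(id16) recv 29: fwd; pos0(id87) recv 16: drop
Round 2: pos2(id92) recv 87: drop; pos4(id29) recv 92: fwd; pos5(id16) recv 35: fwd; pos0(id87) recv 29: drop
Round 3: pos5(id16) recv 92: fwd; pos0(id87) recv 35: drop
Round 4: pos0(id87) recv 92: fwd
Round 5: pos1(id33) recv 92: fwd
Round 6: pos2(id92) recv 92: ELECTED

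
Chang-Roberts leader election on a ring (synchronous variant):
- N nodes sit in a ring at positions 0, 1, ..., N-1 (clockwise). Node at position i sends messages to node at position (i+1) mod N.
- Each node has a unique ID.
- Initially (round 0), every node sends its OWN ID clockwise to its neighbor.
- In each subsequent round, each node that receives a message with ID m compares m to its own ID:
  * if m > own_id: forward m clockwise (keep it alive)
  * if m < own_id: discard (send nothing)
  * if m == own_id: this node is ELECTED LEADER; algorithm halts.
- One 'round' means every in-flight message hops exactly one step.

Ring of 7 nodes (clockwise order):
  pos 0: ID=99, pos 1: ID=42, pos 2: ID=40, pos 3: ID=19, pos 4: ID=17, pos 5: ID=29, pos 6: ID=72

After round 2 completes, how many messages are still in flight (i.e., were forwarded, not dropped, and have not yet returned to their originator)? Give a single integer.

Round 1: pos1(id42) recv 99: fwd; pos2(id40) recv 42: fwd; pos3(id19) recv 40: fwd; pos4(id17) recv 19: fwd; pos5(id29) recv 17: drop; pos6(id72) recv 29: drop; pos0(id99) recv 72: drop
Round 2: pos2(id40) recv 99: fwd; pos3(id19) recv 42: fwd; pos4(id17) recv 40: fwd; pos5(id29) recv 19: drop
After round 2: 3 messages still in flight

Answer: 3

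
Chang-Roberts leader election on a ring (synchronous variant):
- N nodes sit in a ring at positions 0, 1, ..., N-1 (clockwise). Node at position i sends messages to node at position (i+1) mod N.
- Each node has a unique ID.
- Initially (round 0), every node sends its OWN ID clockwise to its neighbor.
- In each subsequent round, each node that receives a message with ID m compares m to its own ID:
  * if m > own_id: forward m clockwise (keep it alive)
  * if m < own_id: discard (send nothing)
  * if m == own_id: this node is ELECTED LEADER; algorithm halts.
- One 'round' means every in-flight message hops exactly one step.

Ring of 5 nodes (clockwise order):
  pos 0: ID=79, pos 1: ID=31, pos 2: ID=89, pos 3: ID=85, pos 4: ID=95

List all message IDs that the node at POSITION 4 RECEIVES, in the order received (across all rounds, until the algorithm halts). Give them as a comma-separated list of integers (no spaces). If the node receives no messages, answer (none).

Round 1: pos1(id31) recv 79: fwd; pos2(id89) recv 31: drop; pos3(id85) recv 89: fwd; pos4(id95) recv 85: drop; pos0(id79) recv 95: fwd
Round 2: pos2(id89) recv 79: drop; pos4(id95) recv 89: drop; pos1(id31) recv 95: fwd
Round 3: pos2(id89) recv 95: fwd
Round 4: pos3(id85) recv 95: fwd
Round 5: pos4(id95) recv 95: ELECTED

Answer: 85,89,95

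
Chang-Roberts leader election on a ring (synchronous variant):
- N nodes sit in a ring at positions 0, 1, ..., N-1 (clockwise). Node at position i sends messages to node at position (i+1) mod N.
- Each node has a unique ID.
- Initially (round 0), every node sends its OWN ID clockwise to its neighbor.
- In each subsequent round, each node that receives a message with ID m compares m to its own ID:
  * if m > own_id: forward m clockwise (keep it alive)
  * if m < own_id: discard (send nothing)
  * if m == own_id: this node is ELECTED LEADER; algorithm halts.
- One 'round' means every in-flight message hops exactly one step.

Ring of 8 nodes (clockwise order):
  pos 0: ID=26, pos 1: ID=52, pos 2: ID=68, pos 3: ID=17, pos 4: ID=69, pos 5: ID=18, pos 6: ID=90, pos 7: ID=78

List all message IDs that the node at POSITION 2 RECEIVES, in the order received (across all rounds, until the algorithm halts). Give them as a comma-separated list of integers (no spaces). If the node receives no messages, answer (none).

Round 1: pos1(id52) recv 26: drop; pos2(id68) recv 52: drop; pos3(id17) recv 68: fwd; pos4(id69) recv 17: drop; pos5(id18) recv 69: fwd; pos6(id90) recv 18: drop; pos7(id78) recv 90: fwd; pos0(id26) recv 78: fwd
Round 2: pos4(id69) recv 68: drop; pos6(id90) recv 69: drop; pos0(id26) recv 90: fwd; pos1(id52) recv 78: fwd
Round 3: pos1(id52) recv 90: fwd; pos2(id68) recv 78: fwd
Round 4: pos2(id68) recv 90: fwd; pos3(id17) recv 78: fwd
Round 5: pos3(id17) recv 90: fwd; pos4(id69) recv 78: fwd
Round 6: pos4(id69) recv 90: fwd; pos5(id18) recv 78: fwd
Round 7: pos5(id18) recv 90: fwd; pos6(id90) recv 78: drop
Round 8: pos6(id90) recv 90: ELECTED

Answer: 52,78,90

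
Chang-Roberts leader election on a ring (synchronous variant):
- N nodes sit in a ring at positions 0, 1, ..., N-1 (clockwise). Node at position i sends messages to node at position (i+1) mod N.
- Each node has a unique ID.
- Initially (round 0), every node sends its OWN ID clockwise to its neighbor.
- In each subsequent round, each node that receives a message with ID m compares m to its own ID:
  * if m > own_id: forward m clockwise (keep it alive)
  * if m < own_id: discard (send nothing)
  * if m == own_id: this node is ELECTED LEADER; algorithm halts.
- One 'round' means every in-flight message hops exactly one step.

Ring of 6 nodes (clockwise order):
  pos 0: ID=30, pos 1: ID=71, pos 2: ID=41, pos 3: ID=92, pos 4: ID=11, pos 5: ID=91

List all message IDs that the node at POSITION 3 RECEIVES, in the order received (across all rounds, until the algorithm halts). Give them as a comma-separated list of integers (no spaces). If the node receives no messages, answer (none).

Round 1: pos1(id71) recv 30: drop; pos2(id41) recv 71: fwd; pos3(id92) recv 41: drop; pos4(id11) recv 92: fwd; pos5(id91) recv 11: drop; pos0(id30) recv 91: fwd
Round 2: pos3(id92) recv 71: drop; pos5(id91) recv 92: fwd; pos1(id71) recv 91: fwd
Round 3: pos0(id30) recv 92: fwd; pos2(id41) recv 91: fwd
Round 4: pos1(id71) recv 92: fwd; pos3(id92) recv 91: drop
Round 5: pos2(id41) recv 92: fwd
Round 6: pos3(id92) recv 92: ELECTED

Answer: 41,71,91,92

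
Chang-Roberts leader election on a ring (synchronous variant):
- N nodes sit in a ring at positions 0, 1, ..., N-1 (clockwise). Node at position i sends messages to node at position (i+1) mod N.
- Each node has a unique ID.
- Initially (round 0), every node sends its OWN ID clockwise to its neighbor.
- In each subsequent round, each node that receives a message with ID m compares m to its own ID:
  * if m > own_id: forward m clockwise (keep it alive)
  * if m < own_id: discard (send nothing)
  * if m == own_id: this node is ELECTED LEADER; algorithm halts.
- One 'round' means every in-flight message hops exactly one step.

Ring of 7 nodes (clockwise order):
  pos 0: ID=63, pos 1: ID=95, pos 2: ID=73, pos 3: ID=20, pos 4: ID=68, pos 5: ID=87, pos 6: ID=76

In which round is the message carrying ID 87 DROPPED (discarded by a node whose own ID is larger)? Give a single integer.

Answer: 3

Derivation:
Round 1: pos1(id95) recv 63: drop; pos2(id73) recv 95: fwd; pos3(id20) recv 73: fwd; pos4(id68) recv 20: drop; pos5(id87) recv 68: drop; pos6(id76) recv 87: fwd; pos0(id63) recv 76: fwd
Round 2: pos3(id20) recv 95: fwd; pos4(id68) recv 73: fwd; pos0(id63) recv 87: fwd; pos1(id95) recv 76: drop
Round 3: pos4(id68) recv 95: fwd; pos5(id87) recv 73: drop; pos1(id95) recv 87: drop
Round 4: pos5(id87) recv 95: fwd
Round 5: pos6(id76) recv 95: fwd
Round 6: pos0(id63) recv 95: fwd
Round 7: pos1(id95) recv 95: ELECTED
Message ID 87 originates at pos 5; dropped at pos 1 in round 3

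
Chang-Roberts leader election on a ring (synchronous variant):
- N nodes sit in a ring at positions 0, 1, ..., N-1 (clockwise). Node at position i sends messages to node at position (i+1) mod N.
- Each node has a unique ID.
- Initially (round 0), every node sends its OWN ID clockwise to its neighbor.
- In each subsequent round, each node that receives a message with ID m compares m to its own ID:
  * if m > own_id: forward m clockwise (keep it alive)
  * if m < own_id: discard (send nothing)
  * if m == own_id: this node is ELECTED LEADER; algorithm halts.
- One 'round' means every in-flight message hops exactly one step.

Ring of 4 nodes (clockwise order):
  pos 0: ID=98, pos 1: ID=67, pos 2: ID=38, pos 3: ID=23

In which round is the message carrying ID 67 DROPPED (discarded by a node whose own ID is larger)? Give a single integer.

Answer: 3

Derivation:
Round 1: pos1(id67) recv 98: fwd; pos2(id38) recv 67: fwd; pos3(id23) recv 38: fwd; pos0(id98) recv 23: drop
Round 2: pos2(id38) recv 98: fwd; pos3(id23) recv 67: fwd; pos0(id98) recv 38: drop
Round 3: pos3(id23) recv 98: fwd; pos0(id98) recv 67: drop
Round 4: pos0(id98) recv 98: ELECTED
Message ID 67 originates at pos 1; dropped at pos 0 in round 3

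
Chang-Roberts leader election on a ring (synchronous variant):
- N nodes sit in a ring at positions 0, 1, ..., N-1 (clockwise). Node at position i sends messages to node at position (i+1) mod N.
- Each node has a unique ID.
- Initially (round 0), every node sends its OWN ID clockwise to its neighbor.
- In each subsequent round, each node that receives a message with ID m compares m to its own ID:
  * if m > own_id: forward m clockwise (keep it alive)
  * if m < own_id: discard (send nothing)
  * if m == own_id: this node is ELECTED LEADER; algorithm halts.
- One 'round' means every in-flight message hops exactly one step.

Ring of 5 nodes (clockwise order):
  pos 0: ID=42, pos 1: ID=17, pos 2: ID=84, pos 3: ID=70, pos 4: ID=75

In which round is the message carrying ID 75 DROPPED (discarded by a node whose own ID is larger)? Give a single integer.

Answer: 3

Derivation:
Round 1: pos1(id17) recv 42: fwd; pos2(id84) recv 17: drop; pos3(id70) recv 84: fwd; pos4(id75) recv 70: drop; pos0(id42) recv 75: fwd
Round 2: pos2(id84) recv 42: drop; pos4(id75) recv 84: fwd; pos1(id17) recv 75: fwd
Round 3: pos0(id42) recv 84: fwd; pos2(id84) recv 75: drop
Round 4: pos1(id17) recv 84: fwd
Round 5: pos2(id84) recv 84: ELECTED
Message ID 75 originates at pos 4; dropped at pos 2 in round 3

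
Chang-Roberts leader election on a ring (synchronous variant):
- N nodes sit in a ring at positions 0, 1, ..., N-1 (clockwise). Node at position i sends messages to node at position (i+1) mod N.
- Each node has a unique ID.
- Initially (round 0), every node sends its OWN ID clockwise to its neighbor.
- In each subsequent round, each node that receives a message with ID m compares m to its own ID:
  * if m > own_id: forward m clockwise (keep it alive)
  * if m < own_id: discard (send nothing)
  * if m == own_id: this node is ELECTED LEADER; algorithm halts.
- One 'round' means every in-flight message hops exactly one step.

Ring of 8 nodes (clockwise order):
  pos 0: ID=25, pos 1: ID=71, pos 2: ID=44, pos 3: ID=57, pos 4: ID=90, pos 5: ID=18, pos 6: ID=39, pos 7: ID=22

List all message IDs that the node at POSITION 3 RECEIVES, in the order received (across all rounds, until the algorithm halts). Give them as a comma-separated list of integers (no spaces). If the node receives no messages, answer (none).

Answer: 44,71,90

Derivation:
Round 1: pos1(id71) recv 25: drop; pos2(id44) recv 71: fwd; pos3(id57) recv 44: drop; pos4(id90) recv 57: drop; pos5(id18) recv 90: fwd; pos6(id39) recv 18: drop; pos7(id22) recv 39: fwd; pos0(id25) recv 22: drop
Round 2: pos3(id57) recv 71: fwd; pos6(id39) recv 90: fwd; pos0(id25) recv 39: fwd
Round 3: pos4(id90) recv 71: drop; pos7(id22) recv 90: fwd; pos1(id71) recv 39: drop
Round 4: pos0(id25) recv 90: fwd
Round 5: pos1(id71) recv 90: fwd
Round 6: pos2(id44) recv 90: fwd
Round 7: pos3(id57) recv 90: fwd
Round 8: pos4(id90) recv 90: ELECTED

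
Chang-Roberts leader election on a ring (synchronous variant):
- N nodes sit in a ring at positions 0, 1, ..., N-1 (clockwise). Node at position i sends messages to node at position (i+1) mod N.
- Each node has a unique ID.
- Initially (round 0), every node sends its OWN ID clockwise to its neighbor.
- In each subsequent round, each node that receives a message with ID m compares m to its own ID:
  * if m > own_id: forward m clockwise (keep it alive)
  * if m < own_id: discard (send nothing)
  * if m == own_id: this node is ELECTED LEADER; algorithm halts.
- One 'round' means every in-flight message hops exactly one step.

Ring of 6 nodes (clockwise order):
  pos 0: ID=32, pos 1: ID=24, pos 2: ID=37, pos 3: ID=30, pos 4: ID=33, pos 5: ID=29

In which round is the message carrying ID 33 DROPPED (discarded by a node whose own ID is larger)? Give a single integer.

Answer: 4

Derivation:
Round 1: pos1(id24) recv 32: fwd; pos2(id37) recv 24: drop; pos3(id30) recv 37: fwd; pos4(id33) recv 30: drop; pos5(id29) recv 33: fwd; pos0(id32) recv 29: drop
Round 2: pos2(id37) recv 32: drop; pos4(id33) recv 37: fwd; pos0(id32) recv 33: fwd
Round 3: pos5(id29) recv 37: fwd; pos1(id24) recv 33: fwd
Round 4: pos0(id32) recv 37: fwd; pos2(id37) recv 33: drop
Round 5: pos1(id24) recv 37: fwd
Round 6: pos2(id37) recv 37: ELECTED
Message ID 33 originates at pos 4; dropped at pos 2 in round 4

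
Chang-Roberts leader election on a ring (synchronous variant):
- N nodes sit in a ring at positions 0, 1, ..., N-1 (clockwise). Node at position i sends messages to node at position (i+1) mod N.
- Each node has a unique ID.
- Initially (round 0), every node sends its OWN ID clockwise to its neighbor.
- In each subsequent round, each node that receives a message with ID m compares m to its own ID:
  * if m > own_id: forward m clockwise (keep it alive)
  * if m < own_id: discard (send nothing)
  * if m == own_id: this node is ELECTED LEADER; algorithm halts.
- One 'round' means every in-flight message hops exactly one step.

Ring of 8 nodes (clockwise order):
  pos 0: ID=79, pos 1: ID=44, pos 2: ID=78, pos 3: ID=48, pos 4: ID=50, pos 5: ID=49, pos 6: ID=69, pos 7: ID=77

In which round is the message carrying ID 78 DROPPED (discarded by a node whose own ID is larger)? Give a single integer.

Answer: 6

Derivation:
Round 1: pos1(id44) recv 79: fwd; pos2(id78) recv 44: drop; pos3(id48) recv 78: fwd; pos4(id50) recv 48: drop; pos5(id49) recv 50: fwd; pos6(id69) recv 49: drop; pos7(id77) recv 69: drop; pos0(id79) recv 77: drop
Round 2: pos2(id78) recv 79: fwd; pos4(id50) recv 78: fwd; pos6(id69) recv 50: drop
Round 3: pos3(id48) recv 79: fwd; pos5(id49) recv 78: fwd
Round 4: pos4(id50) recv 79: fwd; pos6(id69) recv 78: fwd
Round 5: pos5(id49) recv 79: fwd; pos7(id77) recv 78: fwd
Round 6: pos6(id69) recv 79: fwd; pos0(id79) recv 78: drop
Round 7: pos7(id77) recv 79: fwd
Round 8: pos0(id79) recv 79: ELECTED
Message ID 78 originates at pos 2; dropped at pos 0 in round 6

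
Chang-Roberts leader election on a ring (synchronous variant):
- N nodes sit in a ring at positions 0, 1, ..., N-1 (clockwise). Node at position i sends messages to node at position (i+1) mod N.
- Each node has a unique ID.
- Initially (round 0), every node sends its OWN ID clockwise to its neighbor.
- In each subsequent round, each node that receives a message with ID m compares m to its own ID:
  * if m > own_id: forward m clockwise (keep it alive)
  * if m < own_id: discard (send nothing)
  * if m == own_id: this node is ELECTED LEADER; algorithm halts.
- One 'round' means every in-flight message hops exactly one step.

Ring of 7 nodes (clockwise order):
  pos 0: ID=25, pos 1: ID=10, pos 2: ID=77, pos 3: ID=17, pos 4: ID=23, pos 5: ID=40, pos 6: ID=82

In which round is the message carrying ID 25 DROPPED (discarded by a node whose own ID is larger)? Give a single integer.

Answer: 2

Derivation:
Round 1: pos1(id10) recv 25: fwd; pos2(id77) recv 10: drop; pos3(id17) recv 77: fwd; pos4(id23) recv 17: drop; pos5(id40) recv 23: drop; pos6(id82) recv 40: drop; pos0(id25) recv 82: fwd
Round 2: pos2(id77) recv 25: drop; pos4(id23) recv 77: fwd; pos1(id10) recv 82: fwd
Round 3: pos5(id40) recv 77: fwd; pos2(id77) recv 82: fwd
Round 4: pos6(id82) recv 77: drop; pos3(id17) recv 82: fwd
Round 5: pos4(id23) recv 82: fwd
Round 6: pos5(id40) recv 82: fwd
Round 7: pos6(id82) recv 82: ELECTED
Message ID 25 originates at pos 0; dropped at pos 2 in round 2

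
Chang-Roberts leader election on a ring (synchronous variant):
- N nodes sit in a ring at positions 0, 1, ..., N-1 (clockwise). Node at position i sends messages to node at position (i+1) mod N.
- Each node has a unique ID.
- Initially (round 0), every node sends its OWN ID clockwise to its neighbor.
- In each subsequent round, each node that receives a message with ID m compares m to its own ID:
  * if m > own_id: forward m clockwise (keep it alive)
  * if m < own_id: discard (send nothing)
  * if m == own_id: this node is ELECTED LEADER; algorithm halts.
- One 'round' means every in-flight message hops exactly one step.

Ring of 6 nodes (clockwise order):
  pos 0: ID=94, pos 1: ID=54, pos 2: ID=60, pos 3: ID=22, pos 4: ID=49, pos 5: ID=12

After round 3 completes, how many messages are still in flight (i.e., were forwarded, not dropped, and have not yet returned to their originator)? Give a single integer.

Round 1: pos1(id54) recv 94: fwd; pos2(id60) recv 54: drop; pos3(id22) recv 60: fwd; pos4(id49) recv 22: drop; pos5(id12) recv 49: fwd; pos0(id94) recv 12: drop
Round 2: pos2(id60) recv 94: fwd; pos4(id49) recv 60: fwd; pos0(id94) recv 49: drop
Round 3: pos3(id22) recv 94: fwd; pos5(id12) recv 60: fwd
After round 3: 2 messages still in flight

Answer: 2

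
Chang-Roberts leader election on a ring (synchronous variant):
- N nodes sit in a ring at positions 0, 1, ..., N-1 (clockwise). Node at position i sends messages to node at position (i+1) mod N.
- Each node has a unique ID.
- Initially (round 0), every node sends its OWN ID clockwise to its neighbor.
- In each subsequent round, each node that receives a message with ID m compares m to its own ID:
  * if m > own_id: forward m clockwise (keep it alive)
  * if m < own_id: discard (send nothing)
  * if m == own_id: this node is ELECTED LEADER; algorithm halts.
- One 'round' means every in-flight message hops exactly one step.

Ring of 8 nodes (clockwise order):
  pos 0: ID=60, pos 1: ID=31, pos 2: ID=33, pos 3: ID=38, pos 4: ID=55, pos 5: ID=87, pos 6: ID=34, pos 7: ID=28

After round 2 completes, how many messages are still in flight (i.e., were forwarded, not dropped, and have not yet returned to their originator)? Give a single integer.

Round 1: pos1(id31) recv 60: fwd; pos2(id33) recv 31: drop; pos3(id38) recv 33: drop; pos4(id55) recv 38: drop; pos5(id87) recv 55: drop; pos6(id34) recv 87: fwd; pos7(id28) recv 34: fwd; pos0(id60) recv 28: drop
Round 2: pos2(id33) recv 60: fwd; pos7(id28) recv 87: fwd; pos0(id60) recv 34: drop
After round 2: 2 messages still in flight

Answer: 2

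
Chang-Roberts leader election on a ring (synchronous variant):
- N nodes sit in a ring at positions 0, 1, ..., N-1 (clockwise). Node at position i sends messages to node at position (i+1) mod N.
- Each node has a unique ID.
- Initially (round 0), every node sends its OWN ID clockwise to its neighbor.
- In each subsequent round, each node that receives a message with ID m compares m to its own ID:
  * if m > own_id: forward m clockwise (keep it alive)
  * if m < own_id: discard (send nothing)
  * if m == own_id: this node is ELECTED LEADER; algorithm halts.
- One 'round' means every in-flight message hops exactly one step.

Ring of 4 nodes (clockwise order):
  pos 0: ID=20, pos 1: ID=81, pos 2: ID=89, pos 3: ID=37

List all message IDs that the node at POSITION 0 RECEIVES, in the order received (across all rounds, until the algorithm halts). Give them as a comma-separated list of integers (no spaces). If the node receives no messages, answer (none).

Round 1: pos1(id81) recv 20: drop; pos2(id89) recv 81: drop; pos3(id37) recv 89: fwd; pos0(id20) recv 37: fwd
Round 2: pos0(id20) recv 89: fwd; pos1(id81) recv 37: drop
Round 3: pos1(id81) recv 89: fwd
Round 4: pos2(id89) recv 89: ELECTED

Answer: 37,89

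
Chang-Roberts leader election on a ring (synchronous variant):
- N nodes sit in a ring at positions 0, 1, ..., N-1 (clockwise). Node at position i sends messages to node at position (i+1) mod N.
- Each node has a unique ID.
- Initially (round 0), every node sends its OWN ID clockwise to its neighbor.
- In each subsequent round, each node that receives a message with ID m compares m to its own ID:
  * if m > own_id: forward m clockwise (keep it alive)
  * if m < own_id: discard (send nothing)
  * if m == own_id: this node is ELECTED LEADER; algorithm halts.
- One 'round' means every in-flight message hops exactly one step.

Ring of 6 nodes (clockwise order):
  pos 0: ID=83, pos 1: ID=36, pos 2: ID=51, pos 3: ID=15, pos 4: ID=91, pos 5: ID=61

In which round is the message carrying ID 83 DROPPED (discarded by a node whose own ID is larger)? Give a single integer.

Round 1: pos1(id36) recv 83: fwd; pos2(id51) recv 36: drop; pos3(id15) recv 51: fwd; pos4(id91) recv 15: drop; pos5(id61) recv 91: fwd; pos0(id83) recv 61: drop
Round 2: pos2(id51) recv 83: fwd; pos4(id91) recv 51: drop; pos0(id83) recv 91: fwd
Round 3: pos3(id15) recv 83: fwd; pos1(id36) recv 91: fwd
Round 4: pos4(id91) recv 83: drop; pos2(id51) recv 91: fwd
Round 5: pos3(id15) recv 91: fwd
Round 6: pos4(id91) recv 91: ELECTED
Message ID 83 originates at pos 0; dropped at pos 4 in round 4

Answer: 4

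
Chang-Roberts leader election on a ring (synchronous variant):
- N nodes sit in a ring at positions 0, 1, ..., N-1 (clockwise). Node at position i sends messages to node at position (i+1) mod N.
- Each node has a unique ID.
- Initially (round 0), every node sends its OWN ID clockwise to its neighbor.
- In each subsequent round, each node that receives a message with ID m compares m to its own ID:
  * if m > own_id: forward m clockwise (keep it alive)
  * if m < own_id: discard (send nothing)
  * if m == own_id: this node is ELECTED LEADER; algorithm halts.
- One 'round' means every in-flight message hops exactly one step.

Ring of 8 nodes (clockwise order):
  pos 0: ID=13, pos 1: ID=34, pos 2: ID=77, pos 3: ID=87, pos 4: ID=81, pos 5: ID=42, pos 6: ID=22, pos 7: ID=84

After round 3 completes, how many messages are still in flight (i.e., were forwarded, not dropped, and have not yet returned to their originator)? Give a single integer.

Answer: 2

Derivation:
Round 1: pos1(id34) recv 13: drop; pos2(id77) recv 34: drop; pos3(id87) recv 77: drop; pos4(id81) recv 87: fwd; pos5(id42) recv 81: fwd; pos6(id22) recv 42: fwd; pos7(id84) recv 22: drop; pos0(id13) recv 84: fwd
Round 2: pos5(id42) recv 87: fwd; pos6(id22) recv 81: fwd; pos7(id84) recv 42: drop; pos1(id34) recv 84: fwd
Round 3: pos6(id22) recv 87: fwd; pos7(id84) recv 81: drop; pos2(id77) recv 84: fwd
After round 3: 2 messages still in flight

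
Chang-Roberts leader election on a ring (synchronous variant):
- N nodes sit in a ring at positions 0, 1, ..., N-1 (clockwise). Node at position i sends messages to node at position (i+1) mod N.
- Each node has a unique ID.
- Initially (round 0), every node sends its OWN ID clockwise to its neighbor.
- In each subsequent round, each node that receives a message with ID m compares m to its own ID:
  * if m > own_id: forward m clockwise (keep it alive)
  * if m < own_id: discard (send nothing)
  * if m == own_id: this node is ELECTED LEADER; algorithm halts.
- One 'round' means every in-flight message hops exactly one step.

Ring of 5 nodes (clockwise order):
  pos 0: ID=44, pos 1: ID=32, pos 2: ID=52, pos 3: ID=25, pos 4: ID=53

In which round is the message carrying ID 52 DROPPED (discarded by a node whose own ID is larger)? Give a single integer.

Round 1: pos1(id32) recv 44: fwd; pos2(id52) recv 32: drop; pos3(id25) recv 52: fwd; pos4(id53) recv 25: drop; pos0(id44) recv 53: fwd
Round 2: pos2(id52) recv 44: drop; pos4(id53) recv 52: drop; pos1(id32) recv 53: fwd
Round 3: pos2(id52) recv 53: fwd
Round 4: pos3(id25) recv 53: fwd
Round 5: pos4(id53) recv 53: ELECTED
Message ID 52 originates at pos 2; dropped at pos 4 in round 2

Answer: 2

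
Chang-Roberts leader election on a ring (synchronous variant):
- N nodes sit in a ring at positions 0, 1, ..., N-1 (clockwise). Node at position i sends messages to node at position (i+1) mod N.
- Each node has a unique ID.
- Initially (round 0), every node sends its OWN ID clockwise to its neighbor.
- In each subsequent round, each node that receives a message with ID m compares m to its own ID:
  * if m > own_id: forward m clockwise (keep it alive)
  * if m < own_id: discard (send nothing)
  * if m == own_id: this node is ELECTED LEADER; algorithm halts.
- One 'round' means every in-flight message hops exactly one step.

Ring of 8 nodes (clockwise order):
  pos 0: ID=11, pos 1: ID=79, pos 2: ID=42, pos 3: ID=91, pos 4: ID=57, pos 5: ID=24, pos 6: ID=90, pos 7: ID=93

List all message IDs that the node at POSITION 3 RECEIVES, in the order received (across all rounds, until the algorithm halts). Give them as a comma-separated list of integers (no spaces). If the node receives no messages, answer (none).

Round 1: pos1(id79) recv 11: drop; pos2(id42) recv 79: fwd; pos3(id91) recv 42: drop; pos4(id57) recv 91: fwd; pos5(id24) recv 57: fwd; pos6(id90) recv 24: drop; pos7(id93) recv 90: drop; pos0(id11) recv 93: fwd
Round 2: pos3(id91) recv 79: drop; pos5(id24) recv 91: fwd; pos6(id90) recv 57: drop; pos1(id79) recv 93: fwd
Round 3: pos6(id90) recv 91: fwd; pos2(id42) recv 93: fwd
Round 4: pos7(id93) recv 91: drop; pos3(id91) recv 93: fwd
Round 5: pos4(id57) recv 93: fwd
Round 6: pos5(id24) recv 93: fwd
Round 7: pos6(id90) recv 93: fwd
Round 8: pos7(id93) recv 93: ELECTED

Answer: 42,79,93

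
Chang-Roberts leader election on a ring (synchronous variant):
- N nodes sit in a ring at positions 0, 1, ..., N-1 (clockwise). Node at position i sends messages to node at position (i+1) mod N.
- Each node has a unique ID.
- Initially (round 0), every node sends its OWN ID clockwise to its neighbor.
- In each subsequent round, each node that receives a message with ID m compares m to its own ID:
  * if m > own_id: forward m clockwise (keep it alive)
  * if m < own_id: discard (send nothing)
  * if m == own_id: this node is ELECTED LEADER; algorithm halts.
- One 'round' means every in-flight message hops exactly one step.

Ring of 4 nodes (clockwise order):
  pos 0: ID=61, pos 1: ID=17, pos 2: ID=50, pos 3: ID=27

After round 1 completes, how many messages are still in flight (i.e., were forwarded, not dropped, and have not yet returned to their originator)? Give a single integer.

Answer: 2

Derivation:
Round 1: pos1(id17) recv 61: fwd; pos2(id50) recv 17: drop; pos3(id27) recv 50: fwd; pos0(id61) recv 27: drop
After round 1: 2 messages still in flight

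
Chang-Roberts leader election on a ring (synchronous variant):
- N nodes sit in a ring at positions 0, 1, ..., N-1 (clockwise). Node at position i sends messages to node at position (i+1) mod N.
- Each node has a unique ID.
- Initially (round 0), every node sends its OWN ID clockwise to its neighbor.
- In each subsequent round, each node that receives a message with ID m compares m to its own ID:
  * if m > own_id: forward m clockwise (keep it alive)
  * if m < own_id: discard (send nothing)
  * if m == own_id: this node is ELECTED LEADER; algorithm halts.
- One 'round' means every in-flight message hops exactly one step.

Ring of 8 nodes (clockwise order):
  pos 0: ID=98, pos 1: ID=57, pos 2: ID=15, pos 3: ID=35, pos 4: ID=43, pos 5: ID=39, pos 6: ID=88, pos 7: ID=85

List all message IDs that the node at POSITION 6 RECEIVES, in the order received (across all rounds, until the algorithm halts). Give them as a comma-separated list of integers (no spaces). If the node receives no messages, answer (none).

Round 1: pos1(id57) recv 98: fwd; pos2(id15) recv 57: fwd; pos3(id35) recv 15: drop; pos4(id43) recv 35: drop; pos5(id39) recv 43: fwd; pos6(id88) recv 39: drop; pos7(id85) recv 88: fwd; pos0(id98) recv 85: drop
Round 2: pos2(id15) recv 98: fwd; pos3(id35) recv 57: fwd; pos6(id88) recv 43: drop; pos0(id98) recv 88: drop
Round 3: pos3(id35) recv 98: fwd; pos4(id43) recv 57: fwd
Round 4: pos4(id43) recv 98: fwd; pos5(id39) recv 57: fwd
Round 5: pos5(id39) recv 98: fwd; pos6(id88) recv 57: drop
Round 6: pos6(id88) recv 98: fwd
Round 7: pos7(id85) recv 98: fwd
Round 8: pos0(id98) recv 98: ELECTED

Answer: 39,43,57,98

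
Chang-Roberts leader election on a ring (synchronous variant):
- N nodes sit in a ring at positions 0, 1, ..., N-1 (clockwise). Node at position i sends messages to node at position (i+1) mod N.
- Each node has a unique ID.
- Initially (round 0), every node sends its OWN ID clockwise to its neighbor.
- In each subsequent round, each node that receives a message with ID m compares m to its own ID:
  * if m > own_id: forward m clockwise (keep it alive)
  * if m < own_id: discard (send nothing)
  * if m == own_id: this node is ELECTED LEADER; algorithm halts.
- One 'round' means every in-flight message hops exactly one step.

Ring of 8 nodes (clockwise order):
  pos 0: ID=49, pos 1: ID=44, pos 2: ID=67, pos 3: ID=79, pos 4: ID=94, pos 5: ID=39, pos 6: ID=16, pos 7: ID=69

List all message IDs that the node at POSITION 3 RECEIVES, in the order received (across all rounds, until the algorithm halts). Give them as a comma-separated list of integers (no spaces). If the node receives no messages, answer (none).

Round 1: pos1(id44) recv 49: fwd; pos2(id67) recv 44: drop; pos3(id79) recv 67: drop; pos4(id94) recv 79: drop; pos5(id39) recv 94: fwd; pos6(id16) recv 39: fwd; pos7(id69) recv 16: drop; pos0(id49) recv 69: fwd
Round 2: pos2(id67) recv 49: drop; pos6(id16) recv 94: fwd; pos7(id69) recv 39: drop; pos1(id44) recv 69: fwd
Round 3: pos7(id69) recv 94: fwd; pos2(id67) recv 69: fwd
Round 4: pos0(id49) recv 94: fwd; pos3(id79) recv 69: drop
Round 5: pos1(id44) recv 94: fwd
Round 6: pos2(id67) recv 94: fwd
Round 7: pos3(id79) recv 94: fwd
Round 8: pos4(id94) recv 94: ELECTED

Answer: 67,69,94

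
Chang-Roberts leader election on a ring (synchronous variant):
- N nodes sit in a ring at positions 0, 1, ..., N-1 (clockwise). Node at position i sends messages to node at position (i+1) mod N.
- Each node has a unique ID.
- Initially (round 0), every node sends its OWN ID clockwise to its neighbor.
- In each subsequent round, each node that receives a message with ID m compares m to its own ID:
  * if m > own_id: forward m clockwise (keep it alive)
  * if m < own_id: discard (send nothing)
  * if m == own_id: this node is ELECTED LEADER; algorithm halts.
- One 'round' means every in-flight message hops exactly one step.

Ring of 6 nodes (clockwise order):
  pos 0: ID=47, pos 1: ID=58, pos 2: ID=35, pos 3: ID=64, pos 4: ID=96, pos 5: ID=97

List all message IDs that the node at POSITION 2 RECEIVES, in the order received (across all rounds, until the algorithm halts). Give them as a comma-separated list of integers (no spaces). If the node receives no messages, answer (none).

Round 1: pos1(id58) recv 47: drop; pos2(id35) recv 58: fwd; pos3(id64) recv 35: drop; pos4(id96) recv 64: drop; pos5(id97) recv 96: drop; pos0(id47) recv 97: fwd
Round 2: pos3(id64) recv 58: drop; pos1(id58) recv 97: fwd
Round 3: pos2(id35) recv 97: fwd
Round 4: pos3(id64) recv 97: fwd
Round 5: pos4(id96) recv 97: fwd
Round 6: pos5(id97) recv 97: ELECTED

Answer: 58,97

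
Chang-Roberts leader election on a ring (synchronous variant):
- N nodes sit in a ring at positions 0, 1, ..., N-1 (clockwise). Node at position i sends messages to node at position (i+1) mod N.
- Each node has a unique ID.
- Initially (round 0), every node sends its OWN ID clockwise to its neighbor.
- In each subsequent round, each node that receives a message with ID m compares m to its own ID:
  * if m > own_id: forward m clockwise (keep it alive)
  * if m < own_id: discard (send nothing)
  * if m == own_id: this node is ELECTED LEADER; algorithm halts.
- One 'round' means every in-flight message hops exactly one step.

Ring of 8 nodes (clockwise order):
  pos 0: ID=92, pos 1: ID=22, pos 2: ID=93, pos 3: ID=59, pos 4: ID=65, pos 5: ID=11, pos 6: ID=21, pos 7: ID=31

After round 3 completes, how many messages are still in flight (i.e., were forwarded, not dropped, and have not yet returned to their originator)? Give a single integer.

Answer: 2

Derivation:
Round 1: pos1(id22) recv 92: fwd; pos2(id93) recv 22: drop; pos3(id59) recv 93: fwd; pos4(id65) recv 59: drop; pos5(id11) recv 65: fwd; pos6(id21) recv 11: drop; pos7(id31) recv 21: drop; pos0(id92) recv 31: drop
Round 2: pos2(id93) recv 92: drop; pos4(id65) recv 93: fwd; pos6(id21) recv 65: fwd
Round 3: pos5(id11) recv 93: fwd; pos7(id31) recv 65: fwd
After round 3: 2 messages still in flight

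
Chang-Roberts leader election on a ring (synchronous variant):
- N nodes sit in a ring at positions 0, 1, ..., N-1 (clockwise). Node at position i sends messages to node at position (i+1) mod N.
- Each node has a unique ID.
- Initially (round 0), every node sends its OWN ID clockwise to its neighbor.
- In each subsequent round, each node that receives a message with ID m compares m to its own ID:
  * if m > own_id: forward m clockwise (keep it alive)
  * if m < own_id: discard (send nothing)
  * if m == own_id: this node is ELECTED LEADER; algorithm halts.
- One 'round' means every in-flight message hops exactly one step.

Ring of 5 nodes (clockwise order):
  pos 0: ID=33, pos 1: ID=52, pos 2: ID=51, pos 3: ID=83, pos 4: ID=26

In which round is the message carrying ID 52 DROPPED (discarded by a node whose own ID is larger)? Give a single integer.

Answer: 2

Derivation:
Round 1: pos1(id52) recv 33: drop; pos2(id51) recv 52: fwd; pos3(id83) recv 51: drop; pos4(id26) recv 83: fwd; pos0(id33) recv 26: drop
Round 2: pos3(id83) recv 52: drop; pos0(id33) recv 83: fwd
Round 3: pos1(id52) recv 83: fwd
Round 4: pos2(id51) recv 83: fwd
Round 5: pos3(id83) recv 83: ELECTED
Message ID 52 originates at pos 1; dropped at pos 3 in round 2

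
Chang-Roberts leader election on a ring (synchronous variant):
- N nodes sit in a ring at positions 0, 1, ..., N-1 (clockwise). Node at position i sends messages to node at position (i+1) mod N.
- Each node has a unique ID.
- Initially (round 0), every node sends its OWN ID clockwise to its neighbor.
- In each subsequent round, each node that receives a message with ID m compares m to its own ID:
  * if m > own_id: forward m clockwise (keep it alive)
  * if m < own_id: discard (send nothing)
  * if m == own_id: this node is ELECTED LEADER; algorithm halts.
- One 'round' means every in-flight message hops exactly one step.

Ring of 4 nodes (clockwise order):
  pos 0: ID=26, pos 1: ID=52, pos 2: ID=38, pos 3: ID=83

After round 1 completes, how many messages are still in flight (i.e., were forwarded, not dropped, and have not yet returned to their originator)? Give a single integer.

Answer: 2

Derivation:
Round 1: pos1(id52) recv 26: drop; pos2(id38) recv 52: fwd; pos3(id83) recv 38: drop; pos0(id26) recv 83: fwd
After round 1: 2 messages still in flight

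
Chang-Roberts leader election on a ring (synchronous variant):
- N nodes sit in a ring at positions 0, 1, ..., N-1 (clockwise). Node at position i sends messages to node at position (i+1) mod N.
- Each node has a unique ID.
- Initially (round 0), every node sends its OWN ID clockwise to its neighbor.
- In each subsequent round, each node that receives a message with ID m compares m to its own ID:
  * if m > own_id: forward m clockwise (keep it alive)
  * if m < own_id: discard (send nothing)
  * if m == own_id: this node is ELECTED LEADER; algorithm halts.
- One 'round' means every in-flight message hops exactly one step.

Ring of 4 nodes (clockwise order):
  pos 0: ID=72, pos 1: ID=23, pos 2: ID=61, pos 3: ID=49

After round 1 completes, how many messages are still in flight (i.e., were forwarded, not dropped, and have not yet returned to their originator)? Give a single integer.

Round 1: pos1(id23) recv 72: fwd; pos2(id61) recv 23: drop; pos3(id49) recv 61: fwd; pos0(id72) recv 49: drop
After round 1: 2 messages still in flight

Answer: 2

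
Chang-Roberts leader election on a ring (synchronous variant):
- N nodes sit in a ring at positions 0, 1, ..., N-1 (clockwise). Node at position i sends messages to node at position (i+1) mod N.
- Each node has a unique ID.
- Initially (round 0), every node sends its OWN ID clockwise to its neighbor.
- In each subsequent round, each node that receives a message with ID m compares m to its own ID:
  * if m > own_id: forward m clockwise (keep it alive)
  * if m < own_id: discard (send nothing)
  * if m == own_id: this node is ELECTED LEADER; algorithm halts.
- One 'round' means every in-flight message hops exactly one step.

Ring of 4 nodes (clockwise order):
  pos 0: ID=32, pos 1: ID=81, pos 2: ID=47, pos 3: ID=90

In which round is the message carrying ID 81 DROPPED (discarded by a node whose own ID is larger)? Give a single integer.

Answer: 2

Derivation:
Round 1: pos1(id81) recv 32: drop; pos2(id47) recv 81: fwd; pos3(id90) recv 47: drop; pos0(id32) recv 90: fwd
Round 2: pos3(id90) recv 81: drop; pos1(id81) recv 90: fwd
Round 3: pos2(id47) recv 90: fwd
Round 4: pos3(id90) recv 90: ELECTED
Message ID 81 originates at pos 1; dropped at pos 3 in round 2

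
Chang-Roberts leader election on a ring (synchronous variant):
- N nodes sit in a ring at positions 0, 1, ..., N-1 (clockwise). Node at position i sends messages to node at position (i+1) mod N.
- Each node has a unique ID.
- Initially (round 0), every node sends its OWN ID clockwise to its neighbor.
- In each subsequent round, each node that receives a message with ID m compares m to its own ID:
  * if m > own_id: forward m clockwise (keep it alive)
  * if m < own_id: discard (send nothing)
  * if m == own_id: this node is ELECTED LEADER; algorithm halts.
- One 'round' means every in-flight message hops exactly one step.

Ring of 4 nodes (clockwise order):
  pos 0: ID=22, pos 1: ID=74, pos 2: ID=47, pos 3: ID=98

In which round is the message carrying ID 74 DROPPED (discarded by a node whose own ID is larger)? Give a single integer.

Answer: 2

Derivation:
Round 1: pos1(id74) recv 22: drop; pos2(id47) recv 74: fwd; pos3(id98) recv 47: drop; pos0(id22) recv 98: fwd
Round 2: pos3(id98) recv 74: drop; pos1(id74) recv 98: fwd
Round 3: pos2(id47) recv 98: fwd
Round 4: pos3(id98) recv 98: ELECTED
Message ID 74 originates at pos 1; dropped at pos 3 in round 2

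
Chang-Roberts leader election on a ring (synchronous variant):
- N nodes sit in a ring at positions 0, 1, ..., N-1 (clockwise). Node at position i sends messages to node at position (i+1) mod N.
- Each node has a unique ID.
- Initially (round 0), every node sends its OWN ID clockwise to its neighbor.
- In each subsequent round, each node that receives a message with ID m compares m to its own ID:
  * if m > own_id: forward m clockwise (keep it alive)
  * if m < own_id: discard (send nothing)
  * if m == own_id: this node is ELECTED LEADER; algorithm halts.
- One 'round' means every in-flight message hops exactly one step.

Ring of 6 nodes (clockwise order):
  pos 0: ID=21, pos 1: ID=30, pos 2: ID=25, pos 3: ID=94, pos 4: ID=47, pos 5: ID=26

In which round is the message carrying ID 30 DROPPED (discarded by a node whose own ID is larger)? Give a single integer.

Round 1: pos1(id30) recv 21: drop; pos2(id25) recv 30: fwd; pos3(id94) recv 25: drop; pos4(id47) recv 94: fwd; pos5(id26) recv 47: fwd; pos0(id21) recv 26: fwd
Round 2: pos3(id94) recv 30: drop; pos5(id26) recv 94: fwd; pos0(id21) recv 47: fwd; pos1(id30) recv 26: drop
Round 3: pos0(id21) recv 94: fwd; pos1(id30) recv 47: fwd
Round 4: pos1(id30) recv 94: fwd; pos2(id25) recv 47: fwd
Round 5: pos2(id25) recv 94: fwd; pos3(id94) recv 47: drop
Round 6: pos3(id94) recv 94: ELECTED
Message ID 30 originates at pos 1; dropped at pos 3 in round 2

Answer: 2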